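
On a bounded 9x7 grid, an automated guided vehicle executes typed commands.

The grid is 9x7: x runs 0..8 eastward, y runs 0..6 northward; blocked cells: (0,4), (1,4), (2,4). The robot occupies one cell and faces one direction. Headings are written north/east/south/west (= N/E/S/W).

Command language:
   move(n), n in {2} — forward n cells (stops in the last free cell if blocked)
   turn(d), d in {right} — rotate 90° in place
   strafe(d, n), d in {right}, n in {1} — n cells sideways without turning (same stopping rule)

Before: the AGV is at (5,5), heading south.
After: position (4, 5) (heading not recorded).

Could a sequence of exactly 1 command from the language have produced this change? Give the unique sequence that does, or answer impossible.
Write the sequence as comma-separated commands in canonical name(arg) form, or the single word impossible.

strafe(right, 1)

from: at (5,5), heading south
[1] after strafe(right, 1): at (4,5), heading south
no other 1-command option fits: unique.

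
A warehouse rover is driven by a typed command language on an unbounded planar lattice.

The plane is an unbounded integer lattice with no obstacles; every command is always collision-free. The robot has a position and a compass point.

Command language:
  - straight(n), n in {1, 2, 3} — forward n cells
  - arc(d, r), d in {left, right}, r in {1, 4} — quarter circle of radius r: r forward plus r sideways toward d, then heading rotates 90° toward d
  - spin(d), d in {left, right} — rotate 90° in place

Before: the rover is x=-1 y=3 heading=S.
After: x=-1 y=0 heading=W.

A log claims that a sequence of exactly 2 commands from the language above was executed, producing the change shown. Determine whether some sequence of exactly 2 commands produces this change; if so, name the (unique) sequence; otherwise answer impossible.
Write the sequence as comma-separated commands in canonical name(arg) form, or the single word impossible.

straight(3), spin(right)

key: cell and facing (now W) both changed — the 2 commands mix motion and turning
t0: x=-1 y=3 heading=S
1. straight(3) → x=-1 y=0 heading=S
2. spin(right) → x=-1 y=0 heading=W
no rival 2-sequence matches.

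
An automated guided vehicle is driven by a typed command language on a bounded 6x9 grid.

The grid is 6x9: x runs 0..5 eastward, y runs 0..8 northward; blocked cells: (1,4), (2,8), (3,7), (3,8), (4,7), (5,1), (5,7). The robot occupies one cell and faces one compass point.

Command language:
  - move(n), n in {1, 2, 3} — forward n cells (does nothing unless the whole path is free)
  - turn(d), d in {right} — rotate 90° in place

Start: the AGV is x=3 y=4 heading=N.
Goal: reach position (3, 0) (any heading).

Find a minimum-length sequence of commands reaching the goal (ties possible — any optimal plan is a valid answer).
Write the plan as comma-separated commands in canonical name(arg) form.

start: x=3 y=4 heading=N
t=1 turn(right) ⇒ x=3 y=4 heading=E
t=2 turn(right) ⇒ x=3 y=4 heading=S
t=3 move(3) ⇒ x=3 y=1 heading=S
t=4 move(1) ⇒ x=3 y=0 heading=S
nothing shorter than 4 reaches the goal.

turn(right), turn(right), move(3), move(1)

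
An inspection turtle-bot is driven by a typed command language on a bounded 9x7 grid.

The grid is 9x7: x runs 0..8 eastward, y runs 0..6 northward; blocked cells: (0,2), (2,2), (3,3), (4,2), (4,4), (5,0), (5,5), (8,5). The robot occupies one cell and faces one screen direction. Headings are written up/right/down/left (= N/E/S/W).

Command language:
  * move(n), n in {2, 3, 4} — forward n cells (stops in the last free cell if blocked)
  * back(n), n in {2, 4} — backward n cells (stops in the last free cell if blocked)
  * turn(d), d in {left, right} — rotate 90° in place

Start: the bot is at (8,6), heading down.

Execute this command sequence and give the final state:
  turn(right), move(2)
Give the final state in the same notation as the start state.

at (6,6), heading left

from: at (8,6), heading down
1. turn(right) → at (8,6), heading left
2. move(2) → at (6,6), heading left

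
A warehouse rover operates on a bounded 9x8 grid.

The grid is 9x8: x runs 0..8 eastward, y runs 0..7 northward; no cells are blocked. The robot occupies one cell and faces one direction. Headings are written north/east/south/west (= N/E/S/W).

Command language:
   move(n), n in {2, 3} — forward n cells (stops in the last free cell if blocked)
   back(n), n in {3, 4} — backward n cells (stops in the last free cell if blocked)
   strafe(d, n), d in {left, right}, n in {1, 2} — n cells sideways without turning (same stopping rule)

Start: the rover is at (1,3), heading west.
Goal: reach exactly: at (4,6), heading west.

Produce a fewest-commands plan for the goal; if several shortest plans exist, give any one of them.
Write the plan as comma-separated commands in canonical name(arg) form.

initial: at (1,3), heading west
1. strafe(right, 1) → at (1,4), heading west
2. strafe(right, 2) → at (1,6), heading west
3. back(3) → at (4,6), heading west
no 2-step plan works, so 3 is optimal.

strafe(right, 1), strafe(right, 2), back(3)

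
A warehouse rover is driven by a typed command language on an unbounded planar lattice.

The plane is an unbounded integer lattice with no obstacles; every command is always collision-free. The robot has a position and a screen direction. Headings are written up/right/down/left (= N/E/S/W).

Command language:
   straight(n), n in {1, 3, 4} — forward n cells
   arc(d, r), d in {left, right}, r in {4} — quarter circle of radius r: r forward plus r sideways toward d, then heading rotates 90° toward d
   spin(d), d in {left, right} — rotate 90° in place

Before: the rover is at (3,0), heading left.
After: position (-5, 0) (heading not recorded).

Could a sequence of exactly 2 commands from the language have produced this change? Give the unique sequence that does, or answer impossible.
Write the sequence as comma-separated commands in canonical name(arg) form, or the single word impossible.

begin: at (3,0), heading left
step 1 (straight(4)): at (-1,0), heading left
step 2 (straight(4)): at (-5,0), heading left
no other 2-command option fits: unique.

straight(4), straight(4)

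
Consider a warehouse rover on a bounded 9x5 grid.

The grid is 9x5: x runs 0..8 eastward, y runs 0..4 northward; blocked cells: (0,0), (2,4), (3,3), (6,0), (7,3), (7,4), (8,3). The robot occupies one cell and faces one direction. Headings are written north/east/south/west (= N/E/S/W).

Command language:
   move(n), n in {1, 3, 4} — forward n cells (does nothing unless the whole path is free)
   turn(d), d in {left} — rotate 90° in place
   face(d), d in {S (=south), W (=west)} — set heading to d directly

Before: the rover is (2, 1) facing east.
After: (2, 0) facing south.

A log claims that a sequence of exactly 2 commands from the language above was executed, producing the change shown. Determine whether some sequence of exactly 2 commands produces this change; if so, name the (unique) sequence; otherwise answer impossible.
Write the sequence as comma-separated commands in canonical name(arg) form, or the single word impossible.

face(S), move(1)

key: cell and facing (now S) both changed — the 2 commands mix motion and turning
initial: (2, 1) facing east
[1] after face(S): (2, 1) facing south
[2] after move(1): (2, 0) facing south
no other 2-command option fits: unique.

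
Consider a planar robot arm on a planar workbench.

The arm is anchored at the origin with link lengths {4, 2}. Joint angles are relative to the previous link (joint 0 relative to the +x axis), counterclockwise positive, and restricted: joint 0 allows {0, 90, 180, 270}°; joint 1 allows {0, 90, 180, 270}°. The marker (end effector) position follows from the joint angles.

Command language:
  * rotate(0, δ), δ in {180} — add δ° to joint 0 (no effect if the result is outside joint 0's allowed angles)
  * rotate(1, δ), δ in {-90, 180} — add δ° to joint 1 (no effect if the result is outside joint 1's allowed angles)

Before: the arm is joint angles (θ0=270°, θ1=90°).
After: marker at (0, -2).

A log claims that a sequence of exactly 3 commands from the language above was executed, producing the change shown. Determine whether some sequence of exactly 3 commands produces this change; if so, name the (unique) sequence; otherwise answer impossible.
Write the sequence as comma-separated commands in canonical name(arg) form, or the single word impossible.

rotate(1, -90), rotate(1, -90), rotate(1, -90)

t0: joint angles (θ0=270°, θ1=90°)
1. rotate(1, -90) → joint angles (θ0=270°, θ1=0°)
2. rotate(1, -90) → joint angles (θ0=270°, θ1=270°)
3. rotate(1, -90) → joint angles (θ0=270°, θ1=180°)
no other 3-command option fits: unique.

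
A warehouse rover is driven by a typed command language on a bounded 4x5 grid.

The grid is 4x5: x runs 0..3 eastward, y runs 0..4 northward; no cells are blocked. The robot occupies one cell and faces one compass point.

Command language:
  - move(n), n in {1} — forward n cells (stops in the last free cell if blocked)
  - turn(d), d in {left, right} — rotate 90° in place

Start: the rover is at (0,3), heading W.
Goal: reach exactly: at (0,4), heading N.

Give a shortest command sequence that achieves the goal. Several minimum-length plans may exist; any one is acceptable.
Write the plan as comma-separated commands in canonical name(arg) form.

turn(right), move(1)

begin: at (0,3), heading W
step 1 (turn(right)): at (0,3), heading N
step 2 (move(1)): at (0,4), heading N
shorter routes all fall short; 2 is best.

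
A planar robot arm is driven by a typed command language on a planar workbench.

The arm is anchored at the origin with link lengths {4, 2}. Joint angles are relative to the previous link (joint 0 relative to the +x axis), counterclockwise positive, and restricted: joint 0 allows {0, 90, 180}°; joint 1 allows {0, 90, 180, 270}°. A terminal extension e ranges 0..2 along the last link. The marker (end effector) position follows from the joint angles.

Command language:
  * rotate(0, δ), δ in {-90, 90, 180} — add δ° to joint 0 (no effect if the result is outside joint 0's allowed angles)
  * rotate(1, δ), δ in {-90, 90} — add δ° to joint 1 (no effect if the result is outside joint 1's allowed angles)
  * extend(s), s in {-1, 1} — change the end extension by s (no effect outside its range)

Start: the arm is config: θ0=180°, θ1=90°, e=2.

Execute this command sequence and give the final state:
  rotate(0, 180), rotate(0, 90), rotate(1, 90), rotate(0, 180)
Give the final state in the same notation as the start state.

t0: config: θ0=180°, θ1=90°, e=2
step 1 (rotate(0, 180)): config: θ0=0°, θ1=90°, e=2
step 2 (rotate(0, 90)): config: θ0=90°, θ1=90°, e=2
step 3 (rotate(1, 90)): config: θ0=90°, θ1=180°, e=2
step 4 (rotate(0, 180)): config: θ0=90°, θ1=180°, e=2

config: θ0=90°, θ1=180°, e=2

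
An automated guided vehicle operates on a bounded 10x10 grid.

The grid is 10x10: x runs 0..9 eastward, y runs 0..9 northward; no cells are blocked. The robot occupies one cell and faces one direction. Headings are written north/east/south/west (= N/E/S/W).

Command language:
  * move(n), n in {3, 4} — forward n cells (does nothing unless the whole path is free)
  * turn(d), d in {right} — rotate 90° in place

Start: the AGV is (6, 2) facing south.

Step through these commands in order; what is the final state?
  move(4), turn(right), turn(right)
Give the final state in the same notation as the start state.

(6, 2) facing north

from: (6, 2) facing south
1. move(4) → (6, 2) facing south
2. turn(right) → (6, 2) facing west
3. turn(right) → (6, 2) facing north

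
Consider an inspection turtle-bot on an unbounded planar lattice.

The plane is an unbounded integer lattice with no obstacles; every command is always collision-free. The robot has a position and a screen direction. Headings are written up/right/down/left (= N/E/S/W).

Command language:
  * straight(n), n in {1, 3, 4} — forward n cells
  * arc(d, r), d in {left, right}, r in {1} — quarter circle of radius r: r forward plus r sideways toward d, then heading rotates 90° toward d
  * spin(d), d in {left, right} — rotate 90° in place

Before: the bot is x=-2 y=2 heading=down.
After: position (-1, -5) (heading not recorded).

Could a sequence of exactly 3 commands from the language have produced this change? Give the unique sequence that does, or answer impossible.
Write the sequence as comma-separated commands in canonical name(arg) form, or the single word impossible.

straight(3), straight(3), arc(left, 1)

key: running arc(left, 1) before straight(3) would end elsewhere — order is forced
initial: x=-2 y=2 heading=down
[1] after straight(3): x=-2 y=-1 heading=down
[2] after straight(3): x=-2 y=-4 heading=down
[3] after arc(left, 1): x=-1 y=-5 heading=right
no other 3-command option fits: unique.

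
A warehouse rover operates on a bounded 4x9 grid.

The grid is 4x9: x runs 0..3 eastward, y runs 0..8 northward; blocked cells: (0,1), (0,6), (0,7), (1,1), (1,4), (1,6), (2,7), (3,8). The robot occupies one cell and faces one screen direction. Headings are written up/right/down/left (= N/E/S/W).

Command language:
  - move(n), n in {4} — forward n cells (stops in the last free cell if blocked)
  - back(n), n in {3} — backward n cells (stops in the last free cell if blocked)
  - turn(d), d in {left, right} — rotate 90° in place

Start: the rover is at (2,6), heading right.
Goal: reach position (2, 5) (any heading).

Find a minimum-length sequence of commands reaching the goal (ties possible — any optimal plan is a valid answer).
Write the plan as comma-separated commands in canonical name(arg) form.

turn(right), move(4), back(3)

t0: at (2,6), heading right
[1] after turn(right): at (2,6), heading down
[2] after move(4): at (2,2), heading down
[3] after back(3): at (2,5), heading down
minimal: 3 command(s), checked below 3.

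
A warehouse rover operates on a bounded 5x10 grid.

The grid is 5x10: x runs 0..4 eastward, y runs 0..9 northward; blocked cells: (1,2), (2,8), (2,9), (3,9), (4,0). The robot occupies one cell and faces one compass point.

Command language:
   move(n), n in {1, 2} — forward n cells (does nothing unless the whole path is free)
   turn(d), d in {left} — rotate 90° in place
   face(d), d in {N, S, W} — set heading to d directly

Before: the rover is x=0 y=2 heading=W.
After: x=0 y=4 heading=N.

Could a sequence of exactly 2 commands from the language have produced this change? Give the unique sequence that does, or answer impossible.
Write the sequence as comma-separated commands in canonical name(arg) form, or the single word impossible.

face(N), move(2)

key: running move(2) before face(N) would end elsewhere — order is forced
from: x=0 y=2 heading=W
[1] after face(N): x=0 y=2 heading=N
[2] after move(2): x=0 y=4 heading=N
no other 2-command option fits: unique.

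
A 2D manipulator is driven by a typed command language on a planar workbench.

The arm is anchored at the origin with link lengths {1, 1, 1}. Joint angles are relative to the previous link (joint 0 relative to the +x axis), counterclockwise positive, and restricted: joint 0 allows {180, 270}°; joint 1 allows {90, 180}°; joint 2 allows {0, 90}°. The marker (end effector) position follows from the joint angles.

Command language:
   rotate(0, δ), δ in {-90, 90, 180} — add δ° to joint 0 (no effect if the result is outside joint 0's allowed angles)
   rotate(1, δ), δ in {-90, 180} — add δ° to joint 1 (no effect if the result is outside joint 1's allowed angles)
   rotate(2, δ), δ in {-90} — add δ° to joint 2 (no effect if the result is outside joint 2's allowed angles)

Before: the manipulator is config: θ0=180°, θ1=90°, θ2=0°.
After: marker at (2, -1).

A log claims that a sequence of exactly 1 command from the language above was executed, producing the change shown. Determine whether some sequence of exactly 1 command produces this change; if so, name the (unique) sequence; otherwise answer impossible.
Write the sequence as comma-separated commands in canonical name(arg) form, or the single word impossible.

rotate(0, 90)

initial: config: θ0=180°, θ1=90°, θ2=0°
[1] after rotate(0, 90): config: θ0=270°, θ1=90°, θ2=0°
no rival 1-sequence matches.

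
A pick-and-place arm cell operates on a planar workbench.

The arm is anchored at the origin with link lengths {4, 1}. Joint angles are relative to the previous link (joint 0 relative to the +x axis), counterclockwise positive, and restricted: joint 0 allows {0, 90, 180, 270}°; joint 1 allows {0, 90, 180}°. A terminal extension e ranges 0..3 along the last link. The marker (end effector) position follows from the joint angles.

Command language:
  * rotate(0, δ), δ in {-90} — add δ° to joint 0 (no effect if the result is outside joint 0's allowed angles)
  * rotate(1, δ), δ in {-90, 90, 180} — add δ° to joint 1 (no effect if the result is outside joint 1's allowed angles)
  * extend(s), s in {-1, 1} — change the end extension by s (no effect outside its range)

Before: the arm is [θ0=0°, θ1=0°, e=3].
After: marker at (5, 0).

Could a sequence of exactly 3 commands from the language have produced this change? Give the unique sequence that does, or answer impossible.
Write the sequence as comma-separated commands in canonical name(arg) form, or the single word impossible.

extend(-1), extend(-1), extend(-1)

from: [θ0=0°, θ1=0°, e=3]
1. extend(-1) → [θ0=0°, θ1=0°, e=2]
2. extend(-1) → [θ0=0°, θ1=0°, e=1]
3. extend(-1) → [θ0=0°, θ1=0°, e=0]
uniquely the one of 216 3-step routes that fits.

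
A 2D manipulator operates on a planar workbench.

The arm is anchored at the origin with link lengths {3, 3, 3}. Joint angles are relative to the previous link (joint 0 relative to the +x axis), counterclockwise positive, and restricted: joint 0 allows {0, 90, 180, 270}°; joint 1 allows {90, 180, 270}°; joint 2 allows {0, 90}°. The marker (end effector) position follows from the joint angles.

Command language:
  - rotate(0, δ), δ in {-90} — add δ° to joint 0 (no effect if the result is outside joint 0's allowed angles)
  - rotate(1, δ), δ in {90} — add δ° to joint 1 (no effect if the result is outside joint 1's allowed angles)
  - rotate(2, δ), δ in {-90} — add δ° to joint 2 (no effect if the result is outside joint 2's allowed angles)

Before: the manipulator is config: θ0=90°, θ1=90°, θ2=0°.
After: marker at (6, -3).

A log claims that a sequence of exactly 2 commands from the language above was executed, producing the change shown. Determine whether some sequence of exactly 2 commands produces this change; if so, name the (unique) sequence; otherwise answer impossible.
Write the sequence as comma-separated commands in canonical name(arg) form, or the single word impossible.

rotate(0, -90), rotate(0, -90)

start: config: θ0=90°, θ1=90°, θ2=0°
[1] after rotate(0, -90): config: θ0=0°, θ1=90°, θ2=0°
[2] after rotate(0, -90): config: θ0=270°, θ1=90°, θ2=0°
uniquely the one of 9 2-step routes that fits.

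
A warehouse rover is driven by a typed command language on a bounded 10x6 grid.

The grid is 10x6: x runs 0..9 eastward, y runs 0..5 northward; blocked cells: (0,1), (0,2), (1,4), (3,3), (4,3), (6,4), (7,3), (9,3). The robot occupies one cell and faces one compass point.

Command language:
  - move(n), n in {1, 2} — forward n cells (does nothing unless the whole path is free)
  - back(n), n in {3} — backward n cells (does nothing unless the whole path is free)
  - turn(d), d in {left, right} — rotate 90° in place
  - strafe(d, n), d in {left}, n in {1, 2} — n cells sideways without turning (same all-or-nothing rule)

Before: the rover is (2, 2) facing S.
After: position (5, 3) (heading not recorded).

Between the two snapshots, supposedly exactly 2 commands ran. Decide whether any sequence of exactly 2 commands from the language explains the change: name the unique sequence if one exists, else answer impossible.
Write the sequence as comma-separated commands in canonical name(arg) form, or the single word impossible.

all 49 sequences checked — none match.

impossible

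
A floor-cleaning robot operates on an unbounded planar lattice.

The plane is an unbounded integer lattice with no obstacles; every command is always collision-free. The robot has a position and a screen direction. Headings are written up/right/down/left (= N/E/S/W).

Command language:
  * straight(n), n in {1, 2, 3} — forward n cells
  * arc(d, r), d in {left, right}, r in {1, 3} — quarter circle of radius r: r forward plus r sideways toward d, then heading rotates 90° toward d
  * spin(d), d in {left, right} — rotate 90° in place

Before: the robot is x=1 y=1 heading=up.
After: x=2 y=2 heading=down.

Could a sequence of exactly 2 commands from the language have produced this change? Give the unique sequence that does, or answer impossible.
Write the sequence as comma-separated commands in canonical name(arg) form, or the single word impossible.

arc(right, 1), spin(right)

key: cell and facing (now S) both changed — the 2 commands mix motion and turning
begin: x=1 y=1 heading=up
1. arc(right, 1) → x=2 y=2 heading=right
2. spin(right) → x=2 y=2 heading=down
no other 2-command option fits: unique.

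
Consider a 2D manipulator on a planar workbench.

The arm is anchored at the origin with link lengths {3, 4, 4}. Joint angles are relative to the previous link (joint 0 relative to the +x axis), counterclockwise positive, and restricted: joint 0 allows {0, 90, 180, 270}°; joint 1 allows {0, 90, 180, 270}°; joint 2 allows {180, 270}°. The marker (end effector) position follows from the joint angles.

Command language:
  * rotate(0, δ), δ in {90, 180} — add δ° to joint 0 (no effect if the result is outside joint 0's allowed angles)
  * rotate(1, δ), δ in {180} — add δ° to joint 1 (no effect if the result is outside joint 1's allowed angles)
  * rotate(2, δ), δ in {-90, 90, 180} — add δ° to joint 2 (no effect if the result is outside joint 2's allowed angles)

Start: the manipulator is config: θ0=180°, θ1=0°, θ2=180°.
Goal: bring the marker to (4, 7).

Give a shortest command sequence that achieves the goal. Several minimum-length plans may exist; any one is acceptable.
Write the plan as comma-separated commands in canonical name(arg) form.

t0: config: θ0=180°, θ1=0°, θ2=180°
step 1 (rotate(0, 180)): config: θ0=0°, θ1=0°, θ2=180°
step 2 (rotate(0, 90)): config: θ0=90°, θ1=0°, θ2=180°
step 3 (rotate(2, 90)): config: θ0=90°, θ1=0°, θ2=270°
nothing shorter than 3 reaches the goal.

rotate(0, 180), rotate(0, 90), rotate(2, 90)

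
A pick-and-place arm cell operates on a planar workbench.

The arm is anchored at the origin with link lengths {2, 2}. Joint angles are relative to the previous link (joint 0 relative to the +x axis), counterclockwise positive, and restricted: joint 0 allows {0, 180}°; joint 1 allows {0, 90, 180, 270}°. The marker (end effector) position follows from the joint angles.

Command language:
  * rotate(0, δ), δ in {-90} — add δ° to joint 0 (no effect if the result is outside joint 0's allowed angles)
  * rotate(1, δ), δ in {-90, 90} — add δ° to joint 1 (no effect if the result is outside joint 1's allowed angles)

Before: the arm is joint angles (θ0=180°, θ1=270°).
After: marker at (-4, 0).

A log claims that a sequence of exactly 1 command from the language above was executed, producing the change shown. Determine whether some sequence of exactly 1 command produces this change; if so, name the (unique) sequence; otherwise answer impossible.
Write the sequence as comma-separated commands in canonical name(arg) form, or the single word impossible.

rotate(1, 90)

initial: joint angles (θ0=180°, θ1=270°)
step 1 (rotate(1, 90)): joint angles (θ0=180°, θ1=0°)
no rival 1-sequence matches.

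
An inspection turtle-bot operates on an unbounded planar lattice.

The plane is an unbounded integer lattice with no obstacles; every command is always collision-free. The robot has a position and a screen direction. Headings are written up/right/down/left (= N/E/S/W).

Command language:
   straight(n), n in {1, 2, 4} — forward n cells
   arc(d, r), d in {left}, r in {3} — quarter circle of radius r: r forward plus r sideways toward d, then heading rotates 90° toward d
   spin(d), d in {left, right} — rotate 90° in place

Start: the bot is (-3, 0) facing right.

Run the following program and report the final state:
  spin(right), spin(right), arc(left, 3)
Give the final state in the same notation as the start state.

(-6, -3) facing down

from: (-3, 0) facing right
1. spin(right) → (-3, 0) facing down
2. spin(right) → (-3, 0) facing left
3. arc(left, 3) → (-6, -3) facing down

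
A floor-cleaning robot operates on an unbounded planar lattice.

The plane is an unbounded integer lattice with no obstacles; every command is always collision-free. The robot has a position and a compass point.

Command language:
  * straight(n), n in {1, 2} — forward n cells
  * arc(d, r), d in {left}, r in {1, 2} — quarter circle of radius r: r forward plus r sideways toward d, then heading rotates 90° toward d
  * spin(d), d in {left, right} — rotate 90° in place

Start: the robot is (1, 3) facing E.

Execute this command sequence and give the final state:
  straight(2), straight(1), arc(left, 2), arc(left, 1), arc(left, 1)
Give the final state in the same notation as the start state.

(4, 5) facing S

begin: (1, 3) facing E
1. straight(2) → (3, 3) facing E
2. straight(1) → (4, 3) facing E
3. arc(left, 2) → (6, 5) facing N
4. arc(left, 1) → (5, 6) facing W
5. arc(left, 1) → (4, 5) facing S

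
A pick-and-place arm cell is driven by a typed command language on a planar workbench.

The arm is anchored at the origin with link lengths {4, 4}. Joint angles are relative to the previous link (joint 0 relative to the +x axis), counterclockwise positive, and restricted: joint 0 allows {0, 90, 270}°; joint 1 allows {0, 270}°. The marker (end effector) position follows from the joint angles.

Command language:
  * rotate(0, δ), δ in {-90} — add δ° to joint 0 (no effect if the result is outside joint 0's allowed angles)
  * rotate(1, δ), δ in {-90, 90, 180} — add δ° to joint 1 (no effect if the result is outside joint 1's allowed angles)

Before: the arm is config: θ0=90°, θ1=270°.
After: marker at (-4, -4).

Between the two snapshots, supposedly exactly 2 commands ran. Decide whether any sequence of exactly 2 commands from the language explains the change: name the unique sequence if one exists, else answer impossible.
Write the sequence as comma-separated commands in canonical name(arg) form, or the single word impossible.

from: config: θ0=90°, θ1=270°
t=1 rotate(0, -90) ⇒ config: θ0=0°, θ1=270°
t=2 rotate(0, -90) ⇒ config: θ0=270°, θ1=270°
no rival 2-sequence matches.

rotate(0, -90), rotate(0, -90)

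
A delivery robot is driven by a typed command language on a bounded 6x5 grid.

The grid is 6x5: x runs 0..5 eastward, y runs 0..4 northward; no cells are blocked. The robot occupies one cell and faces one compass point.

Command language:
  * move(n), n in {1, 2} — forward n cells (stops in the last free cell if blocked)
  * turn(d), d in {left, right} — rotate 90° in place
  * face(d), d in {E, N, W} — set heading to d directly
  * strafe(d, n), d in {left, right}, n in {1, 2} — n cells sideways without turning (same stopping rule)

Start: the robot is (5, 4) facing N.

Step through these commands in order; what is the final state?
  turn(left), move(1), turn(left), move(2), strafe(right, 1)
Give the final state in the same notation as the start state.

begin: (5, 4) facing N
[1] after turn(left): (5, 4) facing W
[2] after move(1): (4, 4) facing W
[3] after turn(left): (4, 4) facing S
[4] after move(2): (4, 2) facing S
[5] after strafe(right, 1): (3, 2) facing S

(3, 2) facing S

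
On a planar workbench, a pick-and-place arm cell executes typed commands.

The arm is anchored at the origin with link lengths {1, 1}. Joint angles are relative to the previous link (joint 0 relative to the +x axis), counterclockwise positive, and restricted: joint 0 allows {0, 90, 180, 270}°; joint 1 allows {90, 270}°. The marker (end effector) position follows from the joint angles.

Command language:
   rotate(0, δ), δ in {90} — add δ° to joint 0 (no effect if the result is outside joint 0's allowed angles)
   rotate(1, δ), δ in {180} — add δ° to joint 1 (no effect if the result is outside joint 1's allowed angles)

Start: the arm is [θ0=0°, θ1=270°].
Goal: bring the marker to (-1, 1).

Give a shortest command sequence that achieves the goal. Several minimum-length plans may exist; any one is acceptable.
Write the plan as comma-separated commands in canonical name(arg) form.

t0: [θ0=0°, θ1=270°]
t=1 rotate(1, 180) ⇒ [θ0=0°, θ1=90°]
t=2 rotate(0, 90) ⇒ [θ0=90°, θ1=90°]
nothing shorter than 2 reaches the goal.

rotate(1, 180), rotate(0, 90)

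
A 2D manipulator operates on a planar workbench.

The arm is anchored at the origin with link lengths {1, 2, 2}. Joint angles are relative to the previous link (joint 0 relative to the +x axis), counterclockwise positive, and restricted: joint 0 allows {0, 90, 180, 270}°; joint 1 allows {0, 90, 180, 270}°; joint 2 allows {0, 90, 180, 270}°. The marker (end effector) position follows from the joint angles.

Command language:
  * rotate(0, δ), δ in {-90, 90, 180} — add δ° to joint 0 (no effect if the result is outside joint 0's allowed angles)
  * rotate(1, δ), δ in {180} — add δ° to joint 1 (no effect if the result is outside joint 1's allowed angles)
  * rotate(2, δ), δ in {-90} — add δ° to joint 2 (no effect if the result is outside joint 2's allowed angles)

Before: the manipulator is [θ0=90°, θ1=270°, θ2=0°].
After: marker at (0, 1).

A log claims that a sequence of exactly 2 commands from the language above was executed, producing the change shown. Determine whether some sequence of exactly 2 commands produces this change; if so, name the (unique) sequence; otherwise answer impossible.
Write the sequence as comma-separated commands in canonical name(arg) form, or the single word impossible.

initial: [θ0=90°, θ1=270°, θ2=0°]
t=1 rotate(2, -90) ⇒ [θ0=90°, θ1=270°, θ2=270°]
t=2 rotate(2, -90) ⇒ [θ0=90°, θ1=270°, θ2=180°]
all 25 alternatives checked — unique.

rotate(2, -90), rotate(2, -90)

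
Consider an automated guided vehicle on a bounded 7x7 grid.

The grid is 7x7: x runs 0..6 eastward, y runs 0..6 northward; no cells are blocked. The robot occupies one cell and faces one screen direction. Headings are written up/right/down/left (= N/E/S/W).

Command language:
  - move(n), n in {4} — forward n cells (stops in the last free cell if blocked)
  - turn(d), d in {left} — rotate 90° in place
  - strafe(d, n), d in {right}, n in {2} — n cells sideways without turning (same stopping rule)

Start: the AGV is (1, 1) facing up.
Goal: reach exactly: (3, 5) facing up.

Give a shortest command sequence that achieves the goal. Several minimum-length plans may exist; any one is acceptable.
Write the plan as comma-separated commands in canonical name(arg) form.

strafe(right, 2), move(4)

t0: (1, 1) facing up
step 1 (strafe(right, 2)): (3, 1) facing up
step 2 (move(4)): (3, 5) facing up
nothing shorter than 2 reaches the goal.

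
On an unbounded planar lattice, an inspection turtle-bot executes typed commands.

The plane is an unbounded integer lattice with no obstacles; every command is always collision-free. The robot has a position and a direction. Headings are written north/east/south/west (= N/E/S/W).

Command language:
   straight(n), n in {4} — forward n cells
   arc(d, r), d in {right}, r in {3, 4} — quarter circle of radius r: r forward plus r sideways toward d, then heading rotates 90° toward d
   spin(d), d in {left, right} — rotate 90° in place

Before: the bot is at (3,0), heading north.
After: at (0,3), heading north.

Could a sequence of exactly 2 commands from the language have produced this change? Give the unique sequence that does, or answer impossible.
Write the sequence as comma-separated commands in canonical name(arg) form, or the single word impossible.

spin(left), arc(right, 3)

key: running arc(right, 3) before spin(left) would end elsewhere — order is forced
begin: at (3,0), heading north
[1] after spin(left): at (3,0), heading west
[2] after arc(right, 3): at (0,3), heading north
uniquely the one of 25 2-step routes that fits.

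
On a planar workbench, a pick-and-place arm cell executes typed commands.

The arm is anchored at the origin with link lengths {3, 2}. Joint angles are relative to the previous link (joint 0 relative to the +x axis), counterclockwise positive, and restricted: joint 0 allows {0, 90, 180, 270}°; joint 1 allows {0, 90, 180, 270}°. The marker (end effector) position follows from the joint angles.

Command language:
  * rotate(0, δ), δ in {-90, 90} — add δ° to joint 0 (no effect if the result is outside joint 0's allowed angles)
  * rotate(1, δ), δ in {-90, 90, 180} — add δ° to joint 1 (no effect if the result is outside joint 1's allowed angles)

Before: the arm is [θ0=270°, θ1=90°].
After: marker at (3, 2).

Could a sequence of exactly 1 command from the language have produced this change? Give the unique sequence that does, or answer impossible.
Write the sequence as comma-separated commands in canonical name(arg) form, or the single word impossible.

from: [θ0=270°, θ1=90°]
step 1 (rotate(0, 90)): [θ0=0°, θ1=90°]
no rival 1-sequence matches.

rotate(0, 90)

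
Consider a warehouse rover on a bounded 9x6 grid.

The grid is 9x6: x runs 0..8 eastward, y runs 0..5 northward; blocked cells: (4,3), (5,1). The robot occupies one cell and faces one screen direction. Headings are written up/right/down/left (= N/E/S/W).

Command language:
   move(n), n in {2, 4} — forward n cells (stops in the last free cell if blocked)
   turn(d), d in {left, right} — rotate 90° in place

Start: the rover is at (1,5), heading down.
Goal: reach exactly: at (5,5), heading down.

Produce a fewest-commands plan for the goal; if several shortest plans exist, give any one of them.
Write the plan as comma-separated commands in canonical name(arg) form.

turn(left), move(4), turn(right)

begin: at (1,5), heading down
1. turn(left) → at (1,5), heading right
2. move(4) → at (5,5), heading right
3. turn(right) → at (5,5), heading down
minimal: 3 command(s), checked below 3.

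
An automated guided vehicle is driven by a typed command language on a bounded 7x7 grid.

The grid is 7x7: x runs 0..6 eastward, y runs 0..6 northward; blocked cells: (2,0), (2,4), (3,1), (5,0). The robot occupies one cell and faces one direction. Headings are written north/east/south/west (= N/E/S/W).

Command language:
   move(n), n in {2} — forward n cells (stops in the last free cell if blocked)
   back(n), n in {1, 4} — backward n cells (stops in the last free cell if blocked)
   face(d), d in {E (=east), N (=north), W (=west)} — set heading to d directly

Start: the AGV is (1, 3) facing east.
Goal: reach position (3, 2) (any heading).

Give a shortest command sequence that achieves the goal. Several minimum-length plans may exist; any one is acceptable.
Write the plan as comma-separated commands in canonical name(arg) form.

move(2), face(N), back(4)

start: (1, 3) facing east
step 1 (move(2)): (3, 3) facing east
step 2 (face(N)): (3, 3) facing north
step 3 (back(4)): (3, 2) facing north
shorter routes all fall short; 3 is best.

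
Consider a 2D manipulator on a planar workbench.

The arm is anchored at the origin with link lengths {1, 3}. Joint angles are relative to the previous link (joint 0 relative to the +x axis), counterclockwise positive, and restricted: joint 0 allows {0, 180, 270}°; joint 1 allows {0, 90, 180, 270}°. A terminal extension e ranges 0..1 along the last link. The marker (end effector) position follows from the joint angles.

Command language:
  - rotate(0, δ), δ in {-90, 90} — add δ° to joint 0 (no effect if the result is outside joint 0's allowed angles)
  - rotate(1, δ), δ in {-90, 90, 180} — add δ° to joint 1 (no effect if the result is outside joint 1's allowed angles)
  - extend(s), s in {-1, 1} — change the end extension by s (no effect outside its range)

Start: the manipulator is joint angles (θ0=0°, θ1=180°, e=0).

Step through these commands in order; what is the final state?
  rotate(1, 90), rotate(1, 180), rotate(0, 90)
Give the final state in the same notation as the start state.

from: joint angles (θ0=0°, θ1=180°, e=0)
t=1 rotate(1, 90) ⇒ joint angles (θ0=0°, θ1=270°, e=0)
t=2 rotate(1, 180) ⇒ joint angles (θ0=0°, θ1=90°, e=0)
t=3 rotate(0, 90) ⇒ joint angles (θ0=0°, θ1=90°, e=0)

joint angles (θ0=0°, θ1=90°, e=0)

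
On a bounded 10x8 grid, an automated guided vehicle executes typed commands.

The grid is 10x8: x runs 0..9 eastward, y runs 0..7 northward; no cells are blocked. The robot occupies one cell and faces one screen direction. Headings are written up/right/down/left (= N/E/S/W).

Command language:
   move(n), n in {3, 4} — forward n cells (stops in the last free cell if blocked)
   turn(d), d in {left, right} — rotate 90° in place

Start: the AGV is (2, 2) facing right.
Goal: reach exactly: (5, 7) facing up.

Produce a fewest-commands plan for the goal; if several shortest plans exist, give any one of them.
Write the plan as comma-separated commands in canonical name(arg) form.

from: (2, 2) facing right
[1] after move(3): (5, 2) facing right
[2] after turn(left): (5, 2) facing up
[3] after move(4): (5, 6) facing up
[4] after move(4): (5, 7) facing up
minimal: 4 command(s), checked below 4.

move(3), turn(left), move(4), move(4)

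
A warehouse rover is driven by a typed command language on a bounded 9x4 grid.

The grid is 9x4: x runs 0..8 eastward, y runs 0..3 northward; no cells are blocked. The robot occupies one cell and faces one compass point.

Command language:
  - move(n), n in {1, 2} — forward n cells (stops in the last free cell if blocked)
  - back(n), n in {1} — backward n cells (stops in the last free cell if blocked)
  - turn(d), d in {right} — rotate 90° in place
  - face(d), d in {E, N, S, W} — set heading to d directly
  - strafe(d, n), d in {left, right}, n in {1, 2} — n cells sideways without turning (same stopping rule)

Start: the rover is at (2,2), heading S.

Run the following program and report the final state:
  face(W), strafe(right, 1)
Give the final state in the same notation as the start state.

t0: at (2,2), heading S
t=1 face(W) ⇒ at (2,2), heading W
t=2 strafe(right, 1) ⇒ at (2,3), heading W

at (2,3), heading W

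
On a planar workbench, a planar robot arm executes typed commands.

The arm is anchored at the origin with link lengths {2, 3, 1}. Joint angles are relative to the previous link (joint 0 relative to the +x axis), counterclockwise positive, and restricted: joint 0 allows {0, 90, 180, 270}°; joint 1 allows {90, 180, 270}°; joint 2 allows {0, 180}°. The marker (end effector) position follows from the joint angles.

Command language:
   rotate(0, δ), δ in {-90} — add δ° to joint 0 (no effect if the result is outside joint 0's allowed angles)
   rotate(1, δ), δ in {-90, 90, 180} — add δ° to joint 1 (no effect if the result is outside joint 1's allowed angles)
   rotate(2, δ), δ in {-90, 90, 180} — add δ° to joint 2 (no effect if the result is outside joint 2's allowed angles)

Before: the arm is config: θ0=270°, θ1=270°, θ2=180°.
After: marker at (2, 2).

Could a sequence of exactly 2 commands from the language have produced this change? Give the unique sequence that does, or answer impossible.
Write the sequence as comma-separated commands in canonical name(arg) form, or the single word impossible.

from: config: θ0=270°, θ1=270°, θ2=180°
1. rotate(0, -90) → config: θ0=180°, θ1=270°, θ2=180°
2. rotate(0, -90) → config: θ0=90°, θ1=270°, θ2=180°
no rival 2-sequence matches.

rotate(0, -90), rotate(0, -90)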